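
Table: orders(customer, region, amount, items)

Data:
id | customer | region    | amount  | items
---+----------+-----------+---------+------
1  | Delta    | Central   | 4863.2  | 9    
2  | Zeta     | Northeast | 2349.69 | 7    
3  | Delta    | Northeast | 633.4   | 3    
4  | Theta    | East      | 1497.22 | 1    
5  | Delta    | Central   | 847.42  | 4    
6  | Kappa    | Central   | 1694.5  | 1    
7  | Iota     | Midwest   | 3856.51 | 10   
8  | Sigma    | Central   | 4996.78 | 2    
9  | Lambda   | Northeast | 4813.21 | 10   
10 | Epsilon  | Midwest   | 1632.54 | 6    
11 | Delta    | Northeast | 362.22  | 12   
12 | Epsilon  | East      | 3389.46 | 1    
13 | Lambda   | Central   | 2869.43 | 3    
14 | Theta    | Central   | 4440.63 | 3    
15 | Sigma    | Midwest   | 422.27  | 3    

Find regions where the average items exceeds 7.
SELECT region, AVG(items)
FROM orders
GROUP BY region
HAVING AVG(items) > 7

Result:
  Northeast: avg=8.00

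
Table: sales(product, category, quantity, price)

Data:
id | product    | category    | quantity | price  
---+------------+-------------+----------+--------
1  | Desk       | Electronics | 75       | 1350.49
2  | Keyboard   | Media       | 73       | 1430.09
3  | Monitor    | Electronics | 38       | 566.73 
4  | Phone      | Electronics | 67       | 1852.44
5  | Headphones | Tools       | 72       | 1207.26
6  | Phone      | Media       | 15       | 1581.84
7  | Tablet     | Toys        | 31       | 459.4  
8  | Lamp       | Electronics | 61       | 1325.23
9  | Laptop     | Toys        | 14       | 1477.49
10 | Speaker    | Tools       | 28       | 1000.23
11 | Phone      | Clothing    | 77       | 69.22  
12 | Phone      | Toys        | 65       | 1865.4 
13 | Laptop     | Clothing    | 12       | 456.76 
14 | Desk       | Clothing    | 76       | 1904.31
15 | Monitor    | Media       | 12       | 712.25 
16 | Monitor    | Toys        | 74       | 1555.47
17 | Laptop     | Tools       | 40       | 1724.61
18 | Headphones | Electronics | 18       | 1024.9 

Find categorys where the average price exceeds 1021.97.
SELECT category, AVG(price)
FROM sales
GROUP BY category
HAVING AVG(price) > 1021.97

Result:
  Electronics: avg=1223.96
  Media: avg=1241.39
  Tools: avg=1310.70
  Toys: avg=1339.44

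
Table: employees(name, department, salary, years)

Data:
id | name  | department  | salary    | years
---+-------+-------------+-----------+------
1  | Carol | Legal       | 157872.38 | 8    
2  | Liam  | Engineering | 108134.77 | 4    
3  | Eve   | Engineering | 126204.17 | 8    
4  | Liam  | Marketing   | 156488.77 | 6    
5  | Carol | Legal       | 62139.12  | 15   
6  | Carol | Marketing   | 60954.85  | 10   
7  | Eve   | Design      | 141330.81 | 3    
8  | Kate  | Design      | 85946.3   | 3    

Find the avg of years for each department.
SELECT department, AVG(years) as result
FROM employees
GROUP BY department

Result:
  Design: 3.00
  Engineering: 6.00
  Legal: 11.50
  Marketing: 8.00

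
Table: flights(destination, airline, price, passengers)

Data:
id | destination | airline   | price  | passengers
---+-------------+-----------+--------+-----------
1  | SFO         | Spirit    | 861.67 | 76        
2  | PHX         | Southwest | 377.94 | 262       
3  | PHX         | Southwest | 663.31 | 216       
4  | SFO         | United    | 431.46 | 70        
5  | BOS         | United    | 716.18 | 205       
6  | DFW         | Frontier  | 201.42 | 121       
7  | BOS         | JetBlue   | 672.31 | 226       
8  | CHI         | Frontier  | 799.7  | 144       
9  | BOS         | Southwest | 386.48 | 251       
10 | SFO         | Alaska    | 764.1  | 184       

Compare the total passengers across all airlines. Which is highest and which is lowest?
SELECT airline, SUM(passengers)
FROM flights
GROUP BY airline
ORDER BY SUM(passengers)

All groups:
  Spirit: 76
  Alaska: 184
  JetBlue: 226
  Frontier: 265
  United: 275
  Southwest: 729

Highest: Southwest (729)
Lowest: Spirit (76)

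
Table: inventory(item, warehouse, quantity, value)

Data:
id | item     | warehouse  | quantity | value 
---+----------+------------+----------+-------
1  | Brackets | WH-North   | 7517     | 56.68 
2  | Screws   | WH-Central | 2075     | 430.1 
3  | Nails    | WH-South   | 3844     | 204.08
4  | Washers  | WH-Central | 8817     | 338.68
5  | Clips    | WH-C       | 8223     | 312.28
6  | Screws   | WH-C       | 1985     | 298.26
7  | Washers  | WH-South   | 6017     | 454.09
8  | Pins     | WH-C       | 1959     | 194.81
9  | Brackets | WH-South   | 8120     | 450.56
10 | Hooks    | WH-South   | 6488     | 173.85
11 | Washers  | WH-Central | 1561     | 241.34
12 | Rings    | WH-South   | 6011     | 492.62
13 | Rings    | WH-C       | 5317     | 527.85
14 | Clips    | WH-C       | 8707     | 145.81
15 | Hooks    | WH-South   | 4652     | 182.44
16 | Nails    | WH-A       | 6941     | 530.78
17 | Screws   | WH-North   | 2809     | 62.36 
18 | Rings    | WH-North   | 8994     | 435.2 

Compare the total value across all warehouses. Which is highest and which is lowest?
SELECT warehouse, SUM(value)
FROM inventory
GROUP BY warehouse
ORDER BY SUM(value)

All groups:
  WH-A: 530.78
  WH-North: 554.24
  WH-Central: 1010.12
  WH-C: 1479.01
  WH-South: 1957.64

Highest: WH-South (1957.64)
Lowest: WH-A (530.78)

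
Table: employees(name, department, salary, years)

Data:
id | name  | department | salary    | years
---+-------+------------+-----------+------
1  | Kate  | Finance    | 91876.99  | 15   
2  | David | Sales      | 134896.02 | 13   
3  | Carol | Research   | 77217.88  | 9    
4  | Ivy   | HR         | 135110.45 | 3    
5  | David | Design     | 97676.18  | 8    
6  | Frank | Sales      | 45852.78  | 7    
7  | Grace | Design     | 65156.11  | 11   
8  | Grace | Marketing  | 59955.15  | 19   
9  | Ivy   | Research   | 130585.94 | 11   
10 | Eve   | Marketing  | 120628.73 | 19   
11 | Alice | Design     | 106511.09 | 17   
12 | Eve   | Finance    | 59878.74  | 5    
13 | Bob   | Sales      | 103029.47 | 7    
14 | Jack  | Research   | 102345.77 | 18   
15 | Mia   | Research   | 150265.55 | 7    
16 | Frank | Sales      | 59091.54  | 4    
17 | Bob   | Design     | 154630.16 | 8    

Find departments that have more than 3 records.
SELECT department, COUNT(*) as cnt
FROM employees
GROUP BY department
HAVING COUNT(*) > 3

Result:
  Design: 4
  Research: 4
  Sales: 4

Note: HAVING filters groups after aggregation, WHERE filters rows before.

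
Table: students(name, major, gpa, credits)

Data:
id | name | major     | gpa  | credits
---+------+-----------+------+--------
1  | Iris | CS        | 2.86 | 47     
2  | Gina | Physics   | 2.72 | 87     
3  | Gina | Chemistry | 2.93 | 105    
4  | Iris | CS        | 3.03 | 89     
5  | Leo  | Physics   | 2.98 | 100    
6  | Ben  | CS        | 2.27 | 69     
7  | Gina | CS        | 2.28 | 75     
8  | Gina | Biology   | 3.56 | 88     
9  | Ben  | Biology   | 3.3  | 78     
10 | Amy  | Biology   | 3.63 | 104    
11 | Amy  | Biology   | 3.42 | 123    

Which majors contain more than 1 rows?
SELECT major, COUNT(*) as cnt
FROM students
GROUP BY major
HAVING COUNT(*) > 1

Result:
  Biology: 4
  CS: 4
  Physics: 2

Note: HAVING filters groups after aggregation, WHERE filters rows before.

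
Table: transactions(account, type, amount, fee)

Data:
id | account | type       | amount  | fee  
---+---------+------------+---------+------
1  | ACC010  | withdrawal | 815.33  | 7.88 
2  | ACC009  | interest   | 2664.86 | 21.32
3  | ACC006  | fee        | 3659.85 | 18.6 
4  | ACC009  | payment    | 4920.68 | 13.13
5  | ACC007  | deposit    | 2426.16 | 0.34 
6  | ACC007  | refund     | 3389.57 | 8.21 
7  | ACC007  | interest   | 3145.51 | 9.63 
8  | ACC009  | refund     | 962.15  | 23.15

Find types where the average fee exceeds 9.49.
SELECT type, AVG(fee)
FROM transactions
GROUP BY type
HAVING AVG(fee) > 9.49

Result:
  fee: avg=18.60
  interest: avg=15.48
  payment: avg=13.13
  refund: avg=15.68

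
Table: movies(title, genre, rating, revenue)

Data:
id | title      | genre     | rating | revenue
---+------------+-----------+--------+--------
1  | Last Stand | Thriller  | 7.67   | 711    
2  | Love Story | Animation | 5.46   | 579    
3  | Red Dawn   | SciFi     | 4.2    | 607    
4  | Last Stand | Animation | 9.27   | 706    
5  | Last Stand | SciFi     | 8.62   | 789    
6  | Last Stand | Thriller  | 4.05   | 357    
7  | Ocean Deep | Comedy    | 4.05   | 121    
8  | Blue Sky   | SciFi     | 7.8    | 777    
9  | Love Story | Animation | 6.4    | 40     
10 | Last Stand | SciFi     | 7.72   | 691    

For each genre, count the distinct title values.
SELECT genre, COUNT(DISTINCT title)
FROM movies
GROUP BY genre

Result:
  Animation: 2 distinct
  Comedy: 1 distinct
  SciFi: 3 distinct
  Thriller: 1 distinct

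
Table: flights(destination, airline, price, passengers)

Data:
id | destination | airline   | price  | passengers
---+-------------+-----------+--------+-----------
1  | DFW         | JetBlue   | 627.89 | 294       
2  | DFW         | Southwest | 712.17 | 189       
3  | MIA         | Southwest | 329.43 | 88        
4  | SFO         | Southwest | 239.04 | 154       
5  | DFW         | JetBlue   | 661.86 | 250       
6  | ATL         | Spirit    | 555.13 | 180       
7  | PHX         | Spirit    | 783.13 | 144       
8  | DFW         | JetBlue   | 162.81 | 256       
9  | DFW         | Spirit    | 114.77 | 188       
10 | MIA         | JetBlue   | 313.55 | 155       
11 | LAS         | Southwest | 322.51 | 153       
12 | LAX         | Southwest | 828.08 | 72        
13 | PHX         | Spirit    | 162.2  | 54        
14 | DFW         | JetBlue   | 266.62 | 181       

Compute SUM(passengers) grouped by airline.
SELECT airline, SUM(passengers) as result
FROM flights
GROUP BY airline

Result:
  JetBlue: 1136
  Southwest: 656
  Spirit: 566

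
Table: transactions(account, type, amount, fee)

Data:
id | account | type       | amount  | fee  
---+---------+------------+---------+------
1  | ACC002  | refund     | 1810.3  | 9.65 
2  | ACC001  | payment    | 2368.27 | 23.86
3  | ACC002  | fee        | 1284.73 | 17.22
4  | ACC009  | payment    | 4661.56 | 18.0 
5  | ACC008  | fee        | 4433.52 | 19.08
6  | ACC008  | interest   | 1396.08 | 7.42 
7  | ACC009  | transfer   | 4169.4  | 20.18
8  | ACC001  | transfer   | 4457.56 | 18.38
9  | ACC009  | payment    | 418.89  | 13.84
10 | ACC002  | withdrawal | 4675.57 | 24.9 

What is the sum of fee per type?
SELECT type, SUM(fee) as result
FROM transactions
GROUP BY type

Result:
  fee: 36.30
  interest: 7.42
  payment: 55.70
  refund: 9.65
  transfer: 38.56
  withdrawal: 24.90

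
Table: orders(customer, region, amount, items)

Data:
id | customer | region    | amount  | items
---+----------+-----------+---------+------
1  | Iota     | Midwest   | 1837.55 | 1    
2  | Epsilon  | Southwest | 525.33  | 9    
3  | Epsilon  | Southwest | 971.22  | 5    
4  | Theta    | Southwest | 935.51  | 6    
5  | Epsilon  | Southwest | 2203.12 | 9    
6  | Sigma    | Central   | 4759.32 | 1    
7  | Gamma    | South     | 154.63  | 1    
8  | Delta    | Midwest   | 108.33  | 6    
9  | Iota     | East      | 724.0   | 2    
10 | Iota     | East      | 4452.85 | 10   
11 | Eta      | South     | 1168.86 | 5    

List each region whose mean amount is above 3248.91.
SELECT region, AVG(amount)
FROM orders
GROUP BY region
HAVING AVG(amount) > 3248.91

Result:
  Central: avg=4759.32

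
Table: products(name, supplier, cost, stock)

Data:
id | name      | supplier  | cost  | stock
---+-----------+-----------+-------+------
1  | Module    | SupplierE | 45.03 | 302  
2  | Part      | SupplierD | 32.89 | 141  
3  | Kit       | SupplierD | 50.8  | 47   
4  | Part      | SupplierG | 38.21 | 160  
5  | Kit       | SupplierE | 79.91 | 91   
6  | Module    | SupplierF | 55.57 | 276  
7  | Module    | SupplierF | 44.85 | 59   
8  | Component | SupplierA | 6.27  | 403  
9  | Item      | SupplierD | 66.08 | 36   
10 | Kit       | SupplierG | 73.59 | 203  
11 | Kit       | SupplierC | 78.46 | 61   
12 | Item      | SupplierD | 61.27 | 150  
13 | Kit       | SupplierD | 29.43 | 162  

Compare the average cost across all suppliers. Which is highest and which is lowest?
SELECT supplier, AVG(cost)
FROM products
GROUP BY supplier
ORDER BY AVG(cost)

All groups:
  SupplierA: 6.27
  SupplierD: 48.09
  SupplierF: 50.21
  SupplierG: 55.90
  SupplierE: 62.47
  SupplierC: 78.46

Highest: SupplierC (78.46)
Lowest: SupplierA (6.27)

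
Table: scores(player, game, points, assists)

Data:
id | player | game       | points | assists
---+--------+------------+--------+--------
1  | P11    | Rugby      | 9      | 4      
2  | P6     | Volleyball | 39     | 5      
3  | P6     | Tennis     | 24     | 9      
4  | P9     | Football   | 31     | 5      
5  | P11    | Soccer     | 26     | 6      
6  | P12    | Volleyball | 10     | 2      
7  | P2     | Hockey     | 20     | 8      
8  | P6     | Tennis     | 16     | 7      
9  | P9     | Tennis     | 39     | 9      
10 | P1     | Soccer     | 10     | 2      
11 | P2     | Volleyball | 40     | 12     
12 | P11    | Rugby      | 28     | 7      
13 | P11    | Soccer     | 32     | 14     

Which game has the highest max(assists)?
SELECT game, MAX(assists) as val
FROM scores
GROUP BY game
ORDER BY val DESC
LIMIT 1

Result: Soccer with max(assists) = 14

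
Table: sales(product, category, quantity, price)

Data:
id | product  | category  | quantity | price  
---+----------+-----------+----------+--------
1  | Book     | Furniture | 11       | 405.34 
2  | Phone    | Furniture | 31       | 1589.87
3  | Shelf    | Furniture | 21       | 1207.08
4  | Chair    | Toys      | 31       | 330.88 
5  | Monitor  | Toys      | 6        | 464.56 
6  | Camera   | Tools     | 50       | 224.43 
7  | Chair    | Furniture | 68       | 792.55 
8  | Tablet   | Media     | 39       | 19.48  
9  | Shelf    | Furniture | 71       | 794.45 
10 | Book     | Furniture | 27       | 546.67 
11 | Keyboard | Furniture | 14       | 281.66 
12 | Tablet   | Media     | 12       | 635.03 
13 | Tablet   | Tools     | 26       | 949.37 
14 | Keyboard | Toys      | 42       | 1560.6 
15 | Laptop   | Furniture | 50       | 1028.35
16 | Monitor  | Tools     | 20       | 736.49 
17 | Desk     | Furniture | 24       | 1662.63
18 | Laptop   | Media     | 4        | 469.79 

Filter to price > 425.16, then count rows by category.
SELECT category, COUNT(*)
FROM sales
WHERE price > 425.16
GROUP BY category

Note: WHERE filters rows before grouping.

Result:
  Furniture: 7
  Media: 2
  Tools: 2
  Toys: 2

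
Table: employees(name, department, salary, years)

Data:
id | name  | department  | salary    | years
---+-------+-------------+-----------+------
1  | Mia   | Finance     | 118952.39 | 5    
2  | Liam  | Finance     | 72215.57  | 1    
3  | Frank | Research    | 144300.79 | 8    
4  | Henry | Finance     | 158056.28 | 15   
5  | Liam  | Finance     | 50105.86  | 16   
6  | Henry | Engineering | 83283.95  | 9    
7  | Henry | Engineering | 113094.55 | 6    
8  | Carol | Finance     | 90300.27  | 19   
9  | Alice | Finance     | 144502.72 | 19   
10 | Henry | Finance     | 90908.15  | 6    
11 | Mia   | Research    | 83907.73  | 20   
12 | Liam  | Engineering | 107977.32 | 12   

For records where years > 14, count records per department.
SELECT department, COUNT(*)
FROM employees
WHERE years > 14
GROUP BY department

Note: WHERE filters rows before grouping.

Result:
  Finance: 4
  Research: 1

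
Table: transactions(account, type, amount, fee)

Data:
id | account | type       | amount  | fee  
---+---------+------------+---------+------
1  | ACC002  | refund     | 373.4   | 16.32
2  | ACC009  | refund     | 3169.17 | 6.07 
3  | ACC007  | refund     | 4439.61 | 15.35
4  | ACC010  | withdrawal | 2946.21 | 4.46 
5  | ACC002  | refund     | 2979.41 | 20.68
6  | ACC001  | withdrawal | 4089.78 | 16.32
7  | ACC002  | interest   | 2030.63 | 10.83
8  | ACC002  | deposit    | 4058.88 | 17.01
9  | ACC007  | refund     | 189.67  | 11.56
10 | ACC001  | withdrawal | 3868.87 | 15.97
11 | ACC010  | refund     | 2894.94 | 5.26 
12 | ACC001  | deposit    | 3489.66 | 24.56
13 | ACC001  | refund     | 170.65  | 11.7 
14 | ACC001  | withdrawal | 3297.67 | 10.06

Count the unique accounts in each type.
SELECT type, COUNT(DISTINCT account)
FROM transactions
GROUP BY type

Result:
  deposit: 2 distinct
  interest: 1 distinct
  refund: 5 distinct
  withdrawal: 2 distinct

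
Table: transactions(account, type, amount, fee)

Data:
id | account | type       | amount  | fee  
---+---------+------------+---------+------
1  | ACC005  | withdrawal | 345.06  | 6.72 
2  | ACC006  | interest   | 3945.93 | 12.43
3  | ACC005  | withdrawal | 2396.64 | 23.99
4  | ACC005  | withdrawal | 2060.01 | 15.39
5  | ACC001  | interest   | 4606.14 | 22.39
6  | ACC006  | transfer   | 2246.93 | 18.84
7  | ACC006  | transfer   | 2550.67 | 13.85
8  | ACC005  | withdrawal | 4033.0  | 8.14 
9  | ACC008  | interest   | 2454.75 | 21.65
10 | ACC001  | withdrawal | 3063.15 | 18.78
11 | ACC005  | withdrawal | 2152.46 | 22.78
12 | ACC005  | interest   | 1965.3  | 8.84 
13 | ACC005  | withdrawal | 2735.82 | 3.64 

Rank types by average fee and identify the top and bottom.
SELECT type, AVG(fee)
FROM transactions
GROUP BY type
ORDER BY AVG(fee)

All groups:
  withdrawal: 14.21
  interest: 16.33
  transfer: 16.35

Highest: transfer (16.35)
Lowest: withdrawal (14.21)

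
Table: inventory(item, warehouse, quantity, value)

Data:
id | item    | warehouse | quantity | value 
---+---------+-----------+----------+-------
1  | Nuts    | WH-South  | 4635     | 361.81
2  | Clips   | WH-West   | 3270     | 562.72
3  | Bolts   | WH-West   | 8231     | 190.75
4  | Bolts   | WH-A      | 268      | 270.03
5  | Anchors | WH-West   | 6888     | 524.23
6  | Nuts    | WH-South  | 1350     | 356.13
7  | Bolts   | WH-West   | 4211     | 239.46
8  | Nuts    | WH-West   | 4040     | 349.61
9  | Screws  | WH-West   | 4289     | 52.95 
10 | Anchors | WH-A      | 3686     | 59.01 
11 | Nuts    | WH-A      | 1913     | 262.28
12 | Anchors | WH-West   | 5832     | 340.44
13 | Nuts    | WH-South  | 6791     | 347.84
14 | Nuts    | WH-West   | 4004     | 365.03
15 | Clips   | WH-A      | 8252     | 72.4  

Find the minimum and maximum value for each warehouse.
SELECT warehouse, MIN(value), MAX(value)
FROM inventory
GROUP BY warehouse

Result:
  WH-A: min=59.01, max=270.03
  WH-South: min=347.84, max=361.81
  WH-West: min=52.95, max=562.72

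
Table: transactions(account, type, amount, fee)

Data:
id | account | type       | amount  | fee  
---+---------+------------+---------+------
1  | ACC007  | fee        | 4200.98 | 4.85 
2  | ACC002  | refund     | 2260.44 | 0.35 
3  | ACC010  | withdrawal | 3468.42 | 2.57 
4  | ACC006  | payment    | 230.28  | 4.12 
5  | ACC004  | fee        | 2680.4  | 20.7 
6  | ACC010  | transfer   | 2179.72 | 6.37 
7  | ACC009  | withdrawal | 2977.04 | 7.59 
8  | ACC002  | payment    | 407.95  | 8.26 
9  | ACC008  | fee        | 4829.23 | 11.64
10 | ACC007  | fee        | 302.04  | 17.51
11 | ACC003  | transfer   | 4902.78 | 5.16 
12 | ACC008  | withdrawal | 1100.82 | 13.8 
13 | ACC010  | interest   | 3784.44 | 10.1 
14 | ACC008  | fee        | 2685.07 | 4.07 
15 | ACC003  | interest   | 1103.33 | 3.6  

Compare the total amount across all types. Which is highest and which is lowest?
SELECT type, SUM(amount)
FROM transactions
GROUP BY type
ORDER BY SUM(amount)

All groups:
  payment: 638.23
  refund: 2260.44
  interest: 4887.77
  transfer: 7082.50
  withdrawal: 7546.28
  fee: 14697.72

Highest: fee (14697.72)
Lowest: payment (638.23)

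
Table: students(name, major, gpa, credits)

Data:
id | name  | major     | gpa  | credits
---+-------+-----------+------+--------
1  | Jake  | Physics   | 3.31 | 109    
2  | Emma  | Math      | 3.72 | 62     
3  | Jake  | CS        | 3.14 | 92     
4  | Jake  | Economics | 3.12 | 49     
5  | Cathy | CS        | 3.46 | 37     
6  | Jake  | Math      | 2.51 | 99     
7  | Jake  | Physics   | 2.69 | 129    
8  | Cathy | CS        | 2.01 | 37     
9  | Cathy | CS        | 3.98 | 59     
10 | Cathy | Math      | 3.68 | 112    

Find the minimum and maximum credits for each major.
SELECT major, MIN(credits), MAX(credits)
FROM students
GROUP BY major

Result:
  CS: min=37, max=92
  Economics: min=49, max=49
  Math: min=62, max=112
  Physics: min=109, max=129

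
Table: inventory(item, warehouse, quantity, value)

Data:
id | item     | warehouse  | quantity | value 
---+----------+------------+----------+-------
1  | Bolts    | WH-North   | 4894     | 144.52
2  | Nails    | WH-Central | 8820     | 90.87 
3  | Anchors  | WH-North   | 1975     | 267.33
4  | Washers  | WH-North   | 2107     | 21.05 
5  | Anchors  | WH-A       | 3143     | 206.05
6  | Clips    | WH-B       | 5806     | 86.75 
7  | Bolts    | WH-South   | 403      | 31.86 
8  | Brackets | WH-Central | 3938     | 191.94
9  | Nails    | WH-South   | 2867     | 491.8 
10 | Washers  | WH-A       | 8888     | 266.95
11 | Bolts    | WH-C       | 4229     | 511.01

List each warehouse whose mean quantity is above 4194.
SELECT warehouse, AVG(quantity)
FROM inventory
GROUP BY warehouse
HAVING AVG(quantity) > 4194

Result:
  WH-A: avg=6015.50
  WH-B: avg=5806.00
  WH-C: avg=4229.00
  WH-Central: avg=6379.00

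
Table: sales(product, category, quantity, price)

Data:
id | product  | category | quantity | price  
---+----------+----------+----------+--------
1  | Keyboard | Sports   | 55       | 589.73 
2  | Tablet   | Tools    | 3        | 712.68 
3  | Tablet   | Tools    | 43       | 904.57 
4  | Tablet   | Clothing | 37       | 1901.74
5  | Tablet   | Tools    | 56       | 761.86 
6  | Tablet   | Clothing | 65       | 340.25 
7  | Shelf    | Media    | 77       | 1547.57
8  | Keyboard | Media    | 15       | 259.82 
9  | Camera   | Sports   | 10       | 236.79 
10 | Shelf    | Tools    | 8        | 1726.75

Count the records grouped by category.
SELECT category, COUNT(*) as count
FROM sales
GROUP BY category

Result:
  Clothing: 2
  Media: 2
  Sports: 2
  Tools: 4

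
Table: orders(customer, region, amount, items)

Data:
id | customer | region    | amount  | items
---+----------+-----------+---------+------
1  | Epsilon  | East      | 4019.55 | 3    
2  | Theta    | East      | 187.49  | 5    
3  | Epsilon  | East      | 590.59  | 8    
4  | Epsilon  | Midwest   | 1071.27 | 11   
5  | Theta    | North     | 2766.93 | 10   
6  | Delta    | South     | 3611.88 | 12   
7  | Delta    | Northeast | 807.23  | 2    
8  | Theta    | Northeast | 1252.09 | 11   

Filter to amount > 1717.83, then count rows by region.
SELECT region, COUNT(*)
FROM orders
WHERE amount > 1717.83
GROUP BY region

Note: WHERE filters rows before grouping.

Result:
  East: 1
  North: 1
  South: 1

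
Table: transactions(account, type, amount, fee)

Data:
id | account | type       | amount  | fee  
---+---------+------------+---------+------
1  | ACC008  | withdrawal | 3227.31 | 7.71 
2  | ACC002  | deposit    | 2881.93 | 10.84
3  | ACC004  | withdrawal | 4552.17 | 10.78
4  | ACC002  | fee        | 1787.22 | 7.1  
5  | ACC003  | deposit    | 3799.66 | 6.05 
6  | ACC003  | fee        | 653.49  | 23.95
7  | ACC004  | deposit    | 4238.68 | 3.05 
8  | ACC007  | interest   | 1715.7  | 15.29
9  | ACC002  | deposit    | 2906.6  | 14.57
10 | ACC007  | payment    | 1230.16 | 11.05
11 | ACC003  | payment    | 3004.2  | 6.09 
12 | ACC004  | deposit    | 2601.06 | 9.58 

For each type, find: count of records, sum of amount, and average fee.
SELECT type,
       COUNT(*) as cnt,
       SUM(amount) as total_amount,
       AVG(fee) as avg_fee
FROM transactions
GROUP BY type

Result:
  deposit: 5 records, 16427.93 total amount, 8.82 avg fee
  fee: 2 records, 2440.71 total amount, 15.53 avg fee
  interest: 1 records, 1715.70 total amount, 15.29 avg fee
  payment: 2 records, 4234.36 total amount, 8.57 avg fee
  withdrawal: 2 records, 7779.48 total amount, 9.25 avg fee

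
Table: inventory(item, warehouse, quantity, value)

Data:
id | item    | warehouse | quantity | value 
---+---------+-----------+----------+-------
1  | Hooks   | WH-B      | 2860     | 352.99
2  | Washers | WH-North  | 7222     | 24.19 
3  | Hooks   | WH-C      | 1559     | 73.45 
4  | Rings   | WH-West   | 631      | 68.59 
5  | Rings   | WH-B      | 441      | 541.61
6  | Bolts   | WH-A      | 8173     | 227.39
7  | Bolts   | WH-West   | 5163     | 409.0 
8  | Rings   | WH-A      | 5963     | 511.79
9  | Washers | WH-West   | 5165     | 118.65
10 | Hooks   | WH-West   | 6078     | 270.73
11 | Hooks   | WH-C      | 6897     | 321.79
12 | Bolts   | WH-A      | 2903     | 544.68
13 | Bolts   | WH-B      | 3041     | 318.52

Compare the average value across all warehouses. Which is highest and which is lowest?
SELECT warehouse, AVG(value)
FROM inventory
GROUP BY warehouse
ORDER BY AVG(value)

All groups:
  WH-North: 24.19
  WH-C: 197.62
  WH-West: 216.74
  WH-B: 404.37
  WH-A: 427.95

Highest: WH-A (427.95)
Lowest: WH-North (24.19)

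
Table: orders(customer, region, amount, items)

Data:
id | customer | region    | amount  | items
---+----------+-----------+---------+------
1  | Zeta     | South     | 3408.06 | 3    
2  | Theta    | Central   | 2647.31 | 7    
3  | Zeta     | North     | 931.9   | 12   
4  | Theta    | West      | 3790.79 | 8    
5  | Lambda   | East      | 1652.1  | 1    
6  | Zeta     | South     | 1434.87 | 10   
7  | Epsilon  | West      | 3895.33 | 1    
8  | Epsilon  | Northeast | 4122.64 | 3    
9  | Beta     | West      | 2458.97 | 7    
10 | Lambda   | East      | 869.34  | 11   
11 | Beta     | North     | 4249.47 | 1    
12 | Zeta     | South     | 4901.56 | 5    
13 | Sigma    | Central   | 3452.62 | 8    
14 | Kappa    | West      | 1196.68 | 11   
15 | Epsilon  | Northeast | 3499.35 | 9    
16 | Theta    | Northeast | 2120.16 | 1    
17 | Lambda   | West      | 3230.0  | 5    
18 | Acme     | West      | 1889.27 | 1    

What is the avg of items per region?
SELECT region, AVG(items) as result
FROM orders
GROUP BY region

Result:
  Central: 7.50
  East: 6.00
  North: 6.50
  Northeast: 4.33
  South: 6.00
  West: 5.50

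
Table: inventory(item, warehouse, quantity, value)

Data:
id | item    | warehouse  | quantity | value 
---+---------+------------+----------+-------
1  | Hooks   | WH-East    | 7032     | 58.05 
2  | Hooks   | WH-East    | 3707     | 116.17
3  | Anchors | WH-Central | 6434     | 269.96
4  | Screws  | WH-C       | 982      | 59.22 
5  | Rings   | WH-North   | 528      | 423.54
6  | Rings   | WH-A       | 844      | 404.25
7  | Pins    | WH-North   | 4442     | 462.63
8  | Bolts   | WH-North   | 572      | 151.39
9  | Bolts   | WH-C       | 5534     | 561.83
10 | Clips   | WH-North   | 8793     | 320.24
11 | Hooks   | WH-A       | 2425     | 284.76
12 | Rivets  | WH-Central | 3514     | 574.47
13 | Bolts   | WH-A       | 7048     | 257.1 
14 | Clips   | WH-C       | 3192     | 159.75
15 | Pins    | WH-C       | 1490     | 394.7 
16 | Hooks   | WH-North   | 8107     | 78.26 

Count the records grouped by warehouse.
SELECT warehouse, COUNT(*) as count
FROM inventory
GROUP BY warehouse

Result:
  WH-A: 3
  WH-C: 4
  WH-Central: 2
  WH-East: 2
  WH-North: 5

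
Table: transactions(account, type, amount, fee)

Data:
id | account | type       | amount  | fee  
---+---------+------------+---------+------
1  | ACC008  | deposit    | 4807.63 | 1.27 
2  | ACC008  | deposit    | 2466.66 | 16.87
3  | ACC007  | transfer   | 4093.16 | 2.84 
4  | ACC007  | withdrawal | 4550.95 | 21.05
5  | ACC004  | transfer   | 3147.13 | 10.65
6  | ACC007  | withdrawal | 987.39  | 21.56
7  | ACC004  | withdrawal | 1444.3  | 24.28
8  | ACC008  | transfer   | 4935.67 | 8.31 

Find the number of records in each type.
SELECT type, COUNT(*) as count
FROM transactions
GROUP BY type

Result:
  deposit: 2
  transfer: 3
  withdrawal: 3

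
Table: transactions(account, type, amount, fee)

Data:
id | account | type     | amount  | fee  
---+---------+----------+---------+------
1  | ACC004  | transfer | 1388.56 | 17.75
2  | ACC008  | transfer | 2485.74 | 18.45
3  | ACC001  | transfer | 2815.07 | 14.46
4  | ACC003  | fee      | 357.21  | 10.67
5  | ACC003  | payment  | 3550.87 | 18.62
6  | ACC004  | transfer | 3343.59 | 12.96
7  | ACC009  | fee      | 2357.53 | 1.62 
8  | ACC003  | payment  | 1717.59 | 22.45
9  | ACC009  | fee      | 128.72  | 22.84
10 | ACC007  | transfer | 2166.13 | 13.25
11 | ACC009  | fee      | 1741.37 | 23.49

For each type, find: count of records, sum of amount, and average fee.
SELECT type,
       COUNT(*) as cnt,
       SUM(amount) as total_amount,
       AVG(fee) as avg_fee
FROM transactions
GROUP BY type

Result:
  fee: 4 records, 4584.83 total amount, 14.66 avg fee
  payment: 2 records, 5268.46 total amount, 20.54 avg fee
  transfer: 5 records, 12199.09 total amount, 15.37 avg fee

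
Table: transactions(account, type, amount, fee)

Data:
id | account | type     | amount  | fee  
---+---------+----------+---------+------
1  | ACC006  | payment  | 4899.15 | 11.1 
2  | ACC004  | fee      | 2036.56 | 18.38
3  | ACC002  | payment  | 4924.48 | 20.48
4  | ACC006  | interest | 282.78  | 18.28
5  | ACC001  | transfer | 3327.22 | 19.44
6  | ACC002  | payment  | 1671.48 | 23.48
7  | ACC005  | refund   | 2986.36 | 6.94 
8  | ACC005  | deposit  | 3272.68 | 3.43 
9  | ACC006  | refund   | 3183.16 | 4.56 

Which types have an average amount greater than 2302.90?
SELECT type, AVG(amount)
FROM transactions
GROUP BY type
HAVING AVG(amount) > 2302.90

Result:
  deposit: avg=3272.68
  payment: avg=3831.70
  refund: avg=3084.76
  transfer: avg=3327.22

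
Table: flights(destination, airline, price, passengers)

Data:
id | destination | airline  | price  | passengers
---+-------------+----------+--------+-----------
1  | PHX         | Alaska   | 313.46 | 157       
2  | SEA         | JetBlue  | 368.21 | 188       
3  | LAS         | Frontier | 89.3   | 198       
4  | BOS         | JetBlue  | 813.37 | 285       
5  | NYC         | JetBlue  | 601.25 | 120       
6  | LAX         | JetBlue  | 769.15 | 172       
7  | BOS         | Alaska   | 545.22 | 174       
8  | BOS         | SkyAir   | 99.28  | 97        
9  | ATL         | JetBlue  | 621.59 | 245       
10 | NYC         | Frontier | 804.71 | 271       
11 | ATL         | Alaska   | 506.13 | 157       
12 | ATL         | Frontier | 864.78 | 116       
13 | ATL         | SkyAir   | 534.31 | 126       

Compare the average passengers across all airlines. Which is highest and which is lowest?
SELECT airline, AVG(passengers)
FROM flights
GROUP BY airline
ORDER BY AVG(passengers)

All groups:
  SkyAir: 111.50
  Alaska: 162.67
  Frontier: 195.00
  JetBlue: 202.00

Highest: JetBlue (202.00)
Lowest: SkyAir (111.50)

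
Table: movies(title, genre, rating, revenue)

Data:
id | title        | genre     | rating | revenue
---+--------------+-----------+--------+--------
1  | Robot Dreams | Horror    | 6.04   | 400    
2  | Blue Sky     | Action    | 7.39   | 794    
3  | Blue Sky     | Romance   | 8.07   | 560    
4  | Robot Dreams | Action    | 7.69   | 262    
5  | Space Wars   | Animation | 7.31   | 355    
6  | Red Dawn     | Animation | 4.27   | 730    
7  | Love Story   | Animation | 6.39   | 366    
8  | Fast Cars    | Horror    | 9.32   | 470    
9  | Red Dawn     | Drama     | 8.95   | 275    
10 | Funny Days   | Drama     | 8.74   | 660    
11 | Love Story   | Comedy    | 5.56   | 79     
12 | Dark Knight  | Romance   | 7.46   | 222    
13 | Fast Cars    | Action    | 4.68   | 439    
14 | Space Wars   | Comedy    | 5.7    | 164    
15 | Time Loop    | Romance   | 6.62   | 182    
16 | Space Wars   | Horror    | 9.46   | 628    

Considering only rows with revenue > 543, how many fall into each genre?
SELECT genre, COUNT(*)
FROM movies
WHERE revenue > 543
GROUP BY genre

Note: WHERE filters rows before grouping.

Result:
  Action: 1
  Animation: 1
  Drama: 1
  Horror: 1
  Romance: 1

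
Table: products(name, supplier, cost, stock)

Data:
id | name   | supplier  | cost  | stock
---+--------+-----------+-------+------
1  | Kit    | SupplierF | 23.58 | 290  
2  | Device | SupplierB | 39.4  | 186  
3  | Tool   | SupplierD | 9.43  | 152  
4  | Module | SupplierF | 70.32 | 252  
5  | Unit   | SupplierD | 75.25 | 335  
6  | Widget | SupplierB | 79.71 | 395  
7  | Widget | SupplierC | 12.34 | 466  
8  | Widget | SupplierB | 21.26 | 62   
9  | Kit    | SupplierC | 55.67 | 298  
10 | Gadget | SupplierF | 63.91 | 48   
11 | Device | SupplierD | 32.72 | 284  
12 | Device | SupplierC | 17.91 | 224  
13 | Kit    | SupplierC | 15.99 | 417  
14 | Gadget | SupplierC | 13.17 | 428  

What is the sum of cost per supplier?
SELECT supplier, SUM(cost) as result
FROM products
GROUP BY supplier

Result:
  SupplierB: 140.37
  SupplierC: 115.08
  SupplierD: 117.40
  SupplierF: 157.81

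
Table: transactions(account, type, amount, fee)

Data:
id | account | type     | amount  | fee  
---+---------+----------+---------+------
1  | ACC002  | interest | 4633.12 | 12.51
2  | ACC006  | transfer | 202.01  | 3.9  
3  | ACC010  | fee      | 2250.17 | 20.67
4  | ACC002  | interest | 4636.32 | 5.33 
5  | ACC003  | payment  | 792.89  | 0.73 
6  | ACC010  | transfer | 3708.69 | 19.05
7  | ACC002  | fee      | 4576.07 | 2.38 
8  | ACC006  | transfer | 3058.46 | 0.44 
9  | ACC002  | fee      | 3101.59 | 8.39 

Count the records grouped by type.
SELECT type, COUNT(*) as count
FROM transactions
GROUP BY type

Result:
  fee: 3
  interest: 2
  payment: 1
  transfer: 3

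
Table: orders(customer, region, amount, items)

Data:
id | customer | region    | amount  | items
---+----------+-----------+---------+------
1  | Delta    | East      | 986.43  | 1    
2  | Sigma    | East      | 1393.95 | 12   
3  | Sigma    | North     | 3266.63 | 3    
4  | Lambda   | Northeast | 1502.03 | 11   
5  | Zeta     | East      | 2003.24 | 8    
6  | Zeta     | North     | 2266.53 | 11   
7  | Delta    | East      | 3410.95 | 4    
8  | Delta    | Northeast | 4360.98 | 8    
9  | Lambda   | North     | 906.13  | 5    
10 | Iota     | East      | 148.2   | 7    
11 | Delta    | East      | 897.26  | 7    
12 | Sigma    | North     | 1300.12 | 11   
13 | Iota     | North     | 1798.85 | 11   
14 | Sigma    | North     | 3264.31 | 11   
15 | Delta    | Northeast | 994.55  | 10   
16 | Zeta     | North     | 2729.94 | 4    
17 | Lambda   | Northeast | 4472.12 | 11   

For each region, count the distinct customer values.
SELECT region, COUNT(DISTINCT customer)
FROM orders
GROUP BY region

Result:
  East: 4 distinct
  North: 4 distinct
  Northeast: 2 distinct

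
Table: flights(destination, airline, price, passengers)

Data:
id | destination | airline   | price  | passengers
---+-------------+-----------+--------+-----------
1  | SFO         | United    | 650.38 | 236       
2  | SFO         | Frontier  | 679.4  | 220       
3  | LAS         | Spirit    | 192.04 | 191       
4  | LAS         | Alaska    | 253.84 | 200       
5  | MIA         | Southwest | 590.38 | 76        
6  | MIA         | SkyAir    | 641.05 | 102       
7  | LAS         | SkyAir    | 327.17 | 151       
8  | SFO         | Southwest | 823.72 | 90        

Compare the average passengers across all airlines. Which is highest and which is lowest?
SELECT airline, AVG(passengers)
FROM flights
GROUP BY airline
ORDER BY AVG(passengers)

All groups:
  Southwest: 83.00
  SkyAir: 126.50
  Spirit: 191.00
  Alaska: 200.00
  Frontier: 220.00
  United: 236.00

Highest: United (236.00)
Lowest: Southwest (83.00)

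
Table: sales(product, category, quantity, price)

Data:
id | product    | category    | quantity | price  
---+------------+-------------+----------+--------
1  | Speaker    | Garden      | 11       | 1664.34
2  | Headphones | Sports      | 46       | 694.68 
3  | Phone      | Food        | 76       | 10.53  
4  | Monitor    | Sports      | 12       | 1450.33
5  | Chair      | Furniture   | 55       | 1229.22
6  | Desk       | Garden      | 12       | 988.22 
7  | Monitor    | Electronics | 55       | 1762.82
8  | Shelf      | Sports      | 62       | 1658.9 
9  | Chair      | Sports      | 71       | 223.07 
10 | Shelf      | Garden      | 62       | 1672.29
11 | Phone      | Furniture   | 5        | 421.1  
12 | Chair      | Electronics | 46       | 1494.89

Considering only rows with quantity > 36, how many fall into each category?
SELECT category, COUNT(*)
FROM sales
WHERE quantity > 36
GROUP BY category

Note: WHERE filters rows before grouping.

Result:
  Electronics: 2
  Food: 1
  Furniture: 1
  Garden: 1
  Sports: 3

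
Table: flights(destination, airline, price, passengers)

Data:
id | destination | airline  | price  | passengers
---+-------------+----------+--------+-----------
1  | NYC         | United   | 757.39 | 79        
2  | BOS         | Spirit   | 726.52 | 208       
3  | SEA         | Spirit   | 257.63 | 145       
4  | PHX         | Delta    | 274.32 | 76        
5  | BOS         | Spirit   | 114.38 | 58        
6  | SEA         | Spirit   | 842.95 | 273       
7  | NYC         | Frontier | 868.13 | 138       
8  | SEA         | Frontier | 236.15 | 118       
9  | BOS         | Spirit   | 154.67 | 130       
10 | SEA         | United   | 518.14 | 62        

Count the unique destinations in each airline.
SELECT airline, COUNT(DISTINCT destination)
FROM flights
GROUP BY airline

Result:
  Delta: 1 distinct
  Frontier: 2 distinct
  Spirit: 2 distinct
  United: 2 distinct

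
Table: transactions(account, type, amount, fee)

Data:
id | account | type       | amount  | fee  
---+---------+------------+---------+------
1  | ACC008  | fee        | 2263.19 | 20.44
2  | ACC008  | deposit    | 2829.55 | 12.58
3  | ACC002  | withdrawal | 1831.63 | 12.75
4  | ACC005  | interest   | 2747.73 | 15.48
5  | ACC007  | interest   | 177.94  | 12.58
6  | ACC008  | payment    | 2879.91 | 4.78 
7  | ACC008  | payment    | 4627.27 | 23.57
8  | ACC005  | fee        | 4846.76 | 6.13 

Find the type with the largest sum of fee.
SELECT type, SUM(fee) as val
FROM transactions
GROUP BY type
ORDER BY val DESC
LIMIT 1

Result: payment with sum(fee) = 28.35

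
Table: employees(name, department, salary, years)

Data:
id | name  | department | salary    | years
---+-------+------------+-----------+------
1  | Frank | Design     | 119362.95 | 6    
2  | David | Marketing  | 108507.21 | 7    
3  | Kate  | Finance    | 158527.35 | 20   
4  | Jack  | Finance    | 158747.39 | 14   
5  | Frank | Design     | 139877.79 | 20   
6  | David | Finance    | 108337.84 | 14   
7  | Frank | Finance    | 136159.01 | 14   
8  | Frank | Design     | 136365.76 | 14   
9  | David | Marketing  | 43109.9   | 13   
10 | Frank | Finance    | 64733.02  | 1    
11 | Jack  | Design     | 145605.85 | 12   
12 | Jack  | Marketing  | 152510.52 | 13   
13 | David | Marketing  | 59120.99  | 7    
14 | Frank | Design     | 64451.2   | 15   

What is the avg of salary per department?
SELECT department, AVG(salary) as result
FROM employees
GROUP BY department

Result:
  Design: 121132.71
  Finance: 125300.92
  Marketing: 90812.16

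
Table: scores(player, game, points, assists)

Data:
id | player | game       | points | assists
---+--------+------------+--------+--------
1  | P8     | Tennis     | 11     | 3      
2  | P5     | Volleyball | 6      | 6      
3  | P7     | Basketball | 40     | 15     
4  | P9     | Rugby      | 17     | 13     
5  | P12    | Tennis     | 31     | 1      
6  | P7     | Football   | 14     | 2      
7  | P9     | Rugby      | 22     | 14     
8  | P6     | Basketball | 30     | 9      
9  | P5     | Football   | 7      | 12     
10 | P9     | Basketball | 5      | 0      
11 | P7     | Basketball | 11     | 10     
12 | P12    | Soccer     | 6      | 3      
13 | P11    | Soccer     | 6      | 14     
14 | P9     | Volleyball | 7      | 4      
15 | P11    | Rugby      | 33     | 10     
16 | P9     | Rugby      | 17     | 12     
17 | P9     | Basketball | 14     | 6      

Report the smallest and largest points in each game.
SELECT game, MIN(points), MAX(points)
FROM scores
GROUP BY game

Result:
  Basketball: min=5, max=40
  Football: min=7, max=14
  Rugby: min=17, max=33
  Soccer: min=6, max=6
  Tennis: min=11, max=31
  Volleyball: min=6, max=7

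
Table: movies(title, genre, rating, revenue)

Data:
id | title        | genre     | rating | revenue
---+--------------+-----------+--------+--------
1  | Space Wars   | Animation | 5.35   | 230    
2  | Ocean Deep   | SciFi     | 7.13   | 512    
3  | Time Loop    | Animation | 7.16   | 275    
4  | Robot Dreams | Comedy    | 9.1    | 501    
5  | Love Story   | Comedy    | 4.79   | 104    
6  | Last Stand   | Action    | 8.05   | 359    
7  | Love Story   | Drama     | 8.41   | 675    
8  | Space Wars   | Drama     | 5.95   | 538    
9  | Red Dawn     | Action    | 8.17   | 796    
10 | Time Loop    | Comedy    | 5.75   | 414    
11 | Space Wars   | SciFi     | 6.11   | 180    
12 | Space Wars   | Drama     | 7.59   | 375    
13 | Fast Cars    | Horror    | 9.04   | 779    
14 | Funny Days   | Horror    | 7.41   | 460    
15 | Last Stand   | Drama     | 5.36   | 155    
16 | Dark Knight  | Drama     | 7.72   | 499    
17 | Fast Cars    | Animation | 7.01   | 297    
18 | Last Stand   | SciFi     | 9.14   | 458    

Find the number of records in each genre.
SELECT genre, COUNT(*) as count
FROM movies
GROUP BY genre

Result:
  Action: 2
  Animation: 3
  Comedy: 3
  Drama: 5
  Horror: 2
  SciFi: 3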